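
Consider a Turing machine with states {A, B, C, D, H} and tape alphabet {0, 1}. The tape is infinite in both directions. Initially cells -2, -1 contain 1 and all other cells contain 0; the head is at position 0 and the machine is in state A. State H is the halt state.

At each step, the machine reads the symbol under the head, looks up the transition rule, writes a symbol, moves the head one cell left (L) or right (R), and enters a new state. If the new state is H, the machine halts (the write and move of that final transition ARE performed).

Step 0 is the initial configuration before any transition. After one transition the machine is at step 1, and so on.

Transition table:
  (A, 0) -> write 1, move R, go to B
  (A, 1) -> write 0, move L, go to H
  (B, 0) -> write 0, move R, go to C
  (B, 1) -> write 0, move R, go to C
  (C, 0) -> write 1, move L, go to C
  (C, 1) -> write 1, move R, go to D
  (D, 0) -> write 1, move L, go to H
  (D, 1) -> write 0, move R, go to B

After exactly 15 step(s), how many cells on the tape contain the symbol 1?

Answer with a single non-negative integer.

Step 1: in state A at pos 0, read 0 -> (A,0)->write 1,move R,goto B. Now: state=B, head=1, tape[-3..2]=011100 (head:     ^)
Step 2: in state B at pos 1, read 0 -> (B,0)->write 0,move R,goto C. Now: state=C, head=2, tape[-3..3]=0111000 (head:      ^)
Step 3: in state C at pos 2, read 0 -> (C,0)->write 1,move L,goto C. Now: state=C, head=1, tape[-3..3]=0111010 (head:     ^)
Step 4: in state C at pos 1, read 0 -> (C,0)->write 1,move L,goto C. Now: state=C, head=0, tape[-3..3]=0111110 (head:    ^)
Step 5: in state C at pos 0, read 1 -> (C,1)->write 1,move R,goto D. Now: state=D, head=1, tape[-3..3]=0111110 (head:     ^)
Step 6: in state D at pos 1, read 1 -> (D,1)->write 0,move R,goto B. Now: state=B, head=2, tape[-3..3]=0111010 (head:      ^)
Step 7: in state B at pos 2, read 1 -> (B,1)->write 0,move R,goto C. Now: state=C, head=3, tape[-3..4]=01110000 (head:       ^)
Step 8: in state C at pos 3, read 0 -> (C,0)->write 1,move L,goto C. Now: state=C, head=2, tape[-3..4]=01110010 (head:      ^)
Step 9: in state C at pos 2, read 0 -> (C,0)->write 1,move L,goto C. Now: state=C, head=1, tape[-3..4]=01110110 (head:     ^)
Step 10: in state C at pos 1, read 0 -> (C,0)->write 1,move L,goto C. Now: state=C, head=0, tape[-3..4]=01111110 (head:    ^)
Step 11: in state C at pos 0, read 1 -> (C,1)->write 1,move R,goto D. Now: state=D, head=1, tape[-3..4]=01111110 (head:     ^)
Step 12: in state D at pos 1, read 1 -> (D,1)->write 0,move R,goto B. Now: state=B, head=2, tape[-3..4]=01110110 (head:      ^)
Step 13: in state B at pos 2, read 1 -> (B,1)->write 0,move R,goto C. Now: state=C, head=3, tape[-3..4]=01110010 (head:       ^)
Step 14: in state C at pos 3, read 1 -> (C,1)->write 1,move R,goto D. Now: state=D, head=4, tape[-3..5]=011100100 (head:        ^)
Step 15: in state D at pos 4, read 0 -> (D,0)->write 1,move L,goto H. Now: state=H, head=3, tape[-3..5]=011100110 (head:       ^)
Cells containing 1 after step 15: {-2, -1, 0, 3, 4} -> 5 cell(s)

Answer: 5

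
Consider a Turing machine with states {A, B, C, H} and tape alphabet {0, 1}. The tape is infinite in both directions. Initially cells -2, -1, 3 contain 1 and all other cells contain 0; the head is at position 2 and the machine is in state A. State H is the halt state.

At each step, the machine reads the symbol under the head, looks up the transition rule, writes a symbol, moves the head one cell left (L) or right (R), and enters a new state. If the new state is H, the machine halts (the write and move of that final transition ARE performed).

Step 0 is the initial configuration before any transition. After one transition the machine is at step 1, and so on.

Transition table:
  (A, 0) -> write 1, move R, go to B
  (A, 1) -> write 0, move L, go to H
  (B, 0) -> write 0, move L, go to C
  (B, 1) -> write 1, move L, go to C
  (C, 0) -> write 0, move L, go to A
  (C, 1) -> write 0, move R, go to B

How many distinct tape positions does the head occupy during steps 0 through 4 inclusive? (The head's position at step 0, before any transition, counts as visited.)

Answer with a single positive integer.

Step 1: in state A at pos 2, read 0 -> (A,0)->write 1,move R,goto B. Now: state=B, head=3, tape[-3..4]=01100110 (head:       ^)
Step 2: in state B at pos 3, read 1 -> (B,1)->write 1,move L,goto C. Now: state=C, head=2, tape[-3..4]=01100110 (head:      ^)
Step 3: in state C at pos 2, read 1 -> (C,1)->write 0,move R,goto B. Now: state=B, head=3, tape[-3..4]=01100010 (head:       ^)
Step 4: in state B at pos 3, read 1 -> (B,1)->write 1,move L,goto C. Now: state=C, head=2, tape[-3..4]=01100010 (head:      ^)
Head positions at steps 0..4: starting at 2, distinct positions visited = {2, 3} -> 2 position(s)

Answer: 2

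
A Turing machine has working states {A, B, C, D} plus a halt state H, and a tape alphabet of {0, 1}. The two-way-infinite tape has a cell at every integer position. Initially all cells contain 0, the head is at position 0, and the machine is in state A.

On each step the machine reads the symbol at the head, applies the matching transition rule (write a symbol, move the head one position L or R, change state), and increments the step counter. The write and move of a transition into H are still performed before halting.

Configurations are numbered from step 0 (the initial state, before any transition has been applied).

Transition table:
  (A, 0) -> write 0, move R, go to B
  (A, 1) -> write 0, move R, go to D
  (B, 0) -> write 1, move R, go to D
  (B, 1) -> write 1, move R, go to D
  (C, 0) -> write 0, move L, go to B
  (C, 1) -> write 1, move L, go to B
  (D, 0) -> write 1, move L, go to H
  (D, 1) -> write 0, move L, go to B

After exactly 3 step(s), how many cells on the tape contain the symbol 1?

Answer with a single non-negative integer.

Answer: 2

Derivation:
Step 1: in state A at pos 0, read 0 -> (A,0)->write 0,move R,goto B. Now: state=B, head=1, tape[-1..2]=0000 (head:   ^)
Step 2: in state B at pos 1, read 0 -> (B,0)->write 1,move R,goto D. Now: state=D, head=2, tape[-1..3]=00100 (head:    ^)
Step 3: in state D at pos 2, read 0 -> (D,0)->write 1,move L,goto H. Now: state=H, head=1, tape[-1..3]=00110 (head:   ^)
Cells containing 1 after step 3: {1, 2} -> 2 cell(s)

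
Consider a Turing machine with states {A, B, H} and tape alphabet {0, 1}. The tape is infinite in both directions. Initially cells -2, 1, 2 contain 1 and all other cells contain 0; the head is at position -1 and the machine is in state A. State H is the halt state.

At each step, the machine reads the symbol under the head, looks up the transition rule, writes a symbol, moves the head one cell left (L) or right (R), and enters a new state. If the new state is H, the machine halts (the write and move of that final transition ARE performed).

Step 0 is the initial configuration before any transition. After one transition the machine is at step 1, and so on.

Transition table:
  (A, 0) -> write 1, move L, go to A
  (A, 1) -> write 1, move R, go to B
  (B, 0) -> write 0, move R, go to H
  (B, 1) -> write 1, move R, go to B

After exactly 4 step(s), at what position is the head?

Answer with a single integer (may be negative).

Answer: 1

Derivation:
Step 1: in state A at pos -1, read 0 -> (A,0)->write 1,move L,goto A. Now: state=A, head=-2, tape[-3..3]=0110110 (head:  ^)
Step 2: in state A at pos -2, read 1 -> (A,1)->write 1,move R,goto B. Now: state=B, head=-1, tape[-3..3]=0110110 (head:   ^)
Step 3: in state B at pos -1, read 1 -> (B,1)->write 1,move R,goto B. Now: state=B, head=0, tape[-3..3]=0110110 (head:    ^)
Step 4: in state B at pos 0, read 0 -> (B,0)->write 0,move R,goto H. Now: state=H, head=1, tape[-3..3]=0110110 (head:     ^)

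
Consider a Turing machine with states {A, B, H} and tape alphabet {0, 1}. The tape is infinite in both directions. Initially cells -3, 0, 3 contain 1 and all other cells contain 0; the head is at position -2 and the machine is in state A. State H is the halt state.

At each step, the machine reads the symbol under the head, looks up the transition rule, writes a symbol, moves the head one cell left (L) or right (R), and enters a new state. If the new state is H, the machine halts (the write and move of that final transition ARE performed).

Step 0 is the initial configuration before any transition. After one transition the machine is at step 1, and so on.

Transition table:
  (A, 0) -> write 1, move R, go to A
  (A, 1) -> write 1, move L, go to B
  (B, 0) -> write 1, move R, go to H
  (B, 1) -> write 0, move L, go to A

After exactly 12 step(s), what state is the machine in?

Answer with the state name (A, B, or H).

Step 1: in state A at pos -2, read 0 -> (A,0)->write 1,move R,goto A. Now: state=A, head=-1, tape[-4..4]=011010010 (head:    ^)
Step 2: in state A at pos -1, read 0 -> (A,0)->write 1,move R,goto A. Now: state=A, head=0, tape[-4..4]=011110010 (head:     ^)
Step 3: in state A at pos 0, read 1 -> (A,1)->write 1,move L,goto B. Now: state=B, head=-1, tape[-4..4]=011110010 (head:    ^)
Step 4: in state B at pos -1, read 1 -> (B,1)->write 0,move L,goto A. Now: state=A, head=-2, tape[-4..4]=011010010 (head:   ^)
Step 5: in state A at pos -2, read 1 -> (A,1)->write 1,move L,goto B. Now: state=B, head=-3, tape[-4..4]=011010010 (head:  ^)
Step 6: in state B at pos -3, read 1 -> (B,1)->write 0,move L,goto A. Now: state=A, head=-4, tape[-5..4]=0001010010 (head:  ^)
Step 7: in state A at pos -4, read 0 -> (A,0)->write 1,move R,goto A. Now: state=A, head=-3, tape[-5..4]=0101010010 (head:   ^)
Step 8: in state A at pos -3, read 0 -> (A,0)->write 1,move R,goto A. Now: state=A, head=-2, tape[-5..4]=0111010010 (head:    ^)
Step 9: in state A at pos -2, read 1 -> (A,1)->write 1,move L,goto B. Now: state=B, head=-3, tape[-5..4]=0111010010 (head:   ^)
Step 10: in state B at pos -3, read 1 -> (B,1)->write 0,move L,goto A. Now: state=A, head=-4, tape[-5..4]=0101010010 (head:  ^)
Step 11: in state A at pos -4, read 1 -> (A,1)->write 1,move L,goto B. Now: state=B, head=-5, tape[-6..4]=00101010010 (head:  ^)
Step 12: in state B at pos -5, read 0 -> (B,0)->write 1,move R,goto H. Now: state=H, head=-4, tape[-6..4]=01101010010 (head:   ^)

Answer: H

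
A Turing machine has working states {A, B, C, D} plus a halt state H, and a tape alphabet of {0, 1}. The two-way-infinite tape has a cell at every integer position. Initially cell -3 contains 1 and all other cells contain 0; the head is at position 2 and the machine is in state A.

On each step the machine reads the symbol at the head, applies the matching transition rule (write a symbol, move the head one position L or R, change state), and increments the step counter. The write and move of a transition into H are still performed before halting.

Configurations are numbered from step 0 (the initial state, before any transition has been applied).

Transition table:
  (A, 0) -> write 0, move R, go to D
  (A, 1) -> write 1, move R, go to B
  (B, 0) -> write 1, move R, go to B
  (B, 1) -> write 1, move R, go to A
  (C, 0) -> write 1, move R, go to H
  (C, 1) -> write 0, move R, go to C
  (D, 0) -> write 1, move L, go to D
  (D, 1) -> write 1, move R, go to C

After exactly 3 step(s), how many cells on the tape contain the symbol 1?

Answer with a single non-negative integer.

Step 1: in state A at pos 2, read 0 -> (A,0)->write 0,move R,goto D. Now: state=D, head=3, tape[-4..4]=010000000 (head:        ^)
Step 2: in state D at pos 3, read 0 -> (D,0)->write 1,move L,goto D. Now: state=D, head=2, tape[-4..4]=010000010 (head:       ^)
Step 3: in state D at pos 2, read 0 -> (D,0)->write 1,move L,goto D. Now: state=D, head=1, tape[-4..4]=010000110 (head:      ^)
Cells containing 1 after step 3: {-3, 2, 3} -> 3 cell(s)

Answer: 3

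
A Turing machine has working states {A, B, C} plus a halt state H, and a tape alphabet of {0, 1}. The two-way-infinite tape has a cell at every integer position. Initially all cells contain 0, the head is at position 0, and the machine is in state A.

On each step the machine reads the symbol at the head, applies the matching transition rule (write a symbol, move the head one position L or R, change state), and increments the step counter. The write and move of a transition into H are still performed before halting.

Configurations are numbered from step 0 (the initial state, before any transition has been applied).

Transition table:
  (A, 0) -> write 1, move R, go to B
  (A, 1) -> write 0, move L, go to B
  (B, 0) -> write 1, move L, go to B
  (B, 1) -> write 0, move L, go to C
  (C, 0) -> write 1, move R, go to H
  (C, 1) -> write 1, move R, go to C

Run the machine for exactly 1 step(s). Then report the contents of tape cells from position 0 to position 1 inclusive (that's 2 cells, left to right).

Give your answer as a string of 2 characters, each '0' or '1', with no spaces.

Step 1: in state A at pos 0, read 0 -> (A,0)->write 1,move R,goto B. Now: state=B, head=1, tape[-1..2]=0100 (head:   ^)

Answer: 10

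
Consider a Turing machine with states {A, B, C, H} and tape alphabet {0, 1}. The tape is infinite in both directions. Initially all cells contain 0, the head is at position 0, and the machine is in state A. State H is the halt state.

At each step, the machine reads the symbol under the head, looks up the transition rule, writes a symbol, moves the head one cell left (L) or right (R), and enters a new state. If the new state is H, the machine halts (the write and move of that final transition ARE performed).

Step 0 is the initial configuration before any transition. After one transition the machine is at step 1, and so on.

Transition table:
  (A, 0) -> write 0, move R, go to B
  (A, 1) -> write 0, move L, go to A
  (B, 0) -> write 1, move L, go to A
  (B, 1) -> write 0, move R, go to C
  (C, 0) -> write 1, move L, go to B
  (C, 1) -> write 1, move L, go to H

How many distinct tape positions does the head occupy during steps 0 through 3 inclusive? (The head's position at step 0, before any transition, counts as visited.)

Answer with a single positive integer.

Answer: 2

Derivation:
Step 1: in state A at pos 0, read 0 -> (A,0)->write 0,move R,goto B. Now: state=B, head=1, tape[-1..2]=0000 (head:   ^)
Step 2: in state B at pos 1, read 0 -> (B,0)->write 1,move L,goto A. Now: state=A, head=0, tape[-1..2]=0010 (head:  ^)
Step 3: in state A at pos 0, read 0 -> (A,0)->write 0,move R,goto B. Now: state=B, head=1, tape[-1..2]=0010 (head:   ^)
Head positions at steps 0..3: starting at 0, distinct positions visited = {0, 1} -> 2 position(s)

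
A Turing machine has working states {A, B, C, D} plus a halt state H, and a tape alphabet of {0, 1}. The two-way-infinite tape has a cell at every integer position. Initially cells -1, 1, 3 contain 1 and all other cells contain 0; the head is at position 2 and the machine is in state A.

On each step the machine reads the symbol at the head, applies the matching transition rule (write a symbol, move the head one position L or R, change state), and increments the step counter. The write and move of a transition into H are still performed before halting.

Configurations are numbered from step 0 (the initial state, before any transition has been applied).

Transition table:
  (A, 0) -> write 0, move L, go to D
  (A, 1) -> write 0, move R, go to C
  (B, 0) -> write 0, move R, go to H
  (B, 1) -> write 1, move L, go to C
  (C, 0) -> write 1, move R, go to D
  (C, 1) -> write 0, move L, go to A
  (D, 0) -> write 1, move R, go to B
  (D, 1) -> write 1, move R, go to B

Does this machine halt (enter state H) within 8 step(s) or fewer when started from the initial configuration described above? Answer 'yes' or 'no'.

Answer: yes

Derivation:
Step 1: in state A at pos 2, read 0 -> (A,0)->write 0,move L,goto D. Now: state=D, head=1, tape[-2..4]=0101010 (head:    ^)
Step 2: in state D at pos 1, read 1 -> (D,1)->write 1,move R,goto B. Now: state=B, head=2, tape[-2..4]=0101010 (head:     ^)
Step 3: in state B at pos 2, read 0 -> (B,0)->write 0,move R,goto H. Now: state=H, head=3, tape[-2..4]=0101010 (head:      ^)
State H reached at step 3; 3 <= 8 -> yes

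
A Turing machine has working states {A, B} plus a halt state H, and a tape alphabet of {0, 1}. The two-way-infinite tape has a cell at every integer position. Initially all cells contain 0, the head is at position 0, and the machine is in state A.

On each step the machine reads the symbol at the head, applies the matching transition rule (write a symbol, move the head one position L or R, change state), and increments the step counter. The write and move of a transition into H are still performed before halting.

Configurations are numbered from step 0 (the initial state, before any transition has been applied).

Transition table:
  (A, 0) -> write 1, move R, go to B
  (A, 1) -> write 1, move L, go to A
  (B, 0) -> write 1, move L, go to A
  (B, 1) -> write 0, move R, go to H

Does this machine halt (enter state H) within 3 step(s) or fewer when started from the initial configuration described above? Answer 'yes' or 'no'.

Step 1: in state A at pos 0, read 0 -> (A,0)->write 1,move R,goto B. Now: state=B, head=1, tape[-1..2]=0100 (head:   ^)
Step 2: in state B at pos 1, read 0 -> (B,0)->write 1,move L,goto A. Now: state=A, head=0, tape[-1..2]=0110 (head:  ^)
Step 3: in state A at pos 0, read 1 -> (A,1)->write 1,move L,goto A. Now: state=A, head=-1, tape[-2..2]=00110 (head:  ^)
After 3 step(s): state = A (not H) -> not halted within 3 -> no

Answer: no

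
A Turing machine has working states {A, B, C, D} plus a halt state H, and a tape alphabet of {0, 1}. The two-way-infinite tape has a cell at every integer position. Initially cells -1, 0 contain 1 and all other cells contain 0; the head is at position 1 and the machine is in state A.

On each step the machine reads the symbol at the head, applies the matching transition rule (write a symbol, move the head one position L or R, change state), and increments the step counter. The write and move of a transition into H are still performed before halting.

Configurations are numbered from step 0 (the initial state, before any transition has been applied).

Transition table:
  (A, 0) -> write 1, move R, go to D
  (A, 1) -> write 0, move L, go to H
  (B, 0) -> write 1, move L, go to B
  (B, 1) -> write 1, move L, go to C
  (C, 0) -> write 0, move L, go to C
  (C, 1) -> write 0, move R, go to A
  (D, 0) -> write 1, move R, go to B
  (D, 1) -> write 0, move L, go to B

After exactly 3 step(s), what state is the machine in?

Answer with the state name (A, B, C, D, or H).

Answer: B

Derivation:
Step 1: in state A at pos 1, read 0 -> (A,0)->write 1,move R,goto D. Now: state=D, head=2, tape[-2..3]=011100 (head:     ^)
Step 2: in state D at pos 2, read 0 -> (D,0)->write 1,move R,goto B. Now: state=B, head=3, tape[-2..4]=0111100 (head:      ^)
Step 3: in state B at pos 3, read 0 -> (B,0)->write 1,move L,goto B. Now: state=B, head=2, tape[-2..4]=0111110 (head:     ^)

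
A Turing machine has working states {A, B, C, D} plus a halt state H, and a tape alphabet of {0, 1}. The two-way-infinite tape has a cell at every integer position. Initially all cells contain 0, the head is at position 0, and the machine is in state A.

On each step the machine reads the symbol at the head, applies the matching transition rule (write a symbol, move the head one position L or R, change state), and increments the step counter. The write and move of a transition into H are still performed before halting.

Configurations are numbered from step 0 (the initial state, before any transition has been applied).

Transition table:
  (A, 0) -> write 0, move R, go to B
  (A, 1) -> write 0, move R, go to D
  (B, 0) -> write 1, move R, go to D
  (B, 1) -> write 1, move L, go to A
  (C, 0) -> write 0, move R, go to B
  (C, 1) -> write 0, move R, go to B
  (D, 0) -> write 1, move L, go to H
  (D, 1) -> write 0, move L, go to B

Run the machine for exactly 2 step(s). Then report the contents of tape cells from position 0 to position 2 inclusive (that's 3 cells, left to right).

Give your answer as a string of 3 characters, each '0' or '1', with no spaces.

Answer: 010

Derivation:
Step 1: in state A at pos 0, read 0 -> (A,0)->write 0,move R,goto B. Now: state=B, head=1, tape[-1..2]=0000 (head:   ^)
Step 2: in state B at pos 1, read 0 -> (B,0)->write 1,move R,goto D. Now: state=D, head=2, tape[-1..3]=00100 (head:    ^)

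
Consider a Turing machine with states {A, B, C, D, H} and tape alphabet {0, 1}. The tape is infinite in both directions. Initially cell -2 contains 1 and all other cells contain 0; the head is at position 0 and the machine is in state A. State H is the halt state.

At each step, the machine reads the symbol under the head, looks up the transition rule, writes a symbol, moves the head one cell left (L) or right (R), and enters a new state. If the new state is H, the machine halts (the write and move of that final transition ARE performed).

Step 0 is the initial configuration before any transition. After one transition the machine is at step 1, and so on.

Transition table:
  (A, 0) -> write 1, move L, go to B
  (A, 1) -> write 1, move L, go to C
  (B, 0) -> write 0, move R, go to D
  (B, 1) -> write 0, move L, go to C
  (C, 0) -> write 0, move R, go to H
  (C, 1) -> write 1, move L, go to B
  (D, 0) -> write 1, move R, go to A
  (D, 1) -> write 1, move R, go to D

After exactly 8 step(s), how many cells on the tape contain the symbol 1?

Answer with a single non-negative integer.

Step 1: in state A at pos 0, read 0 -> (A,0)->write 1,move L,goto B. Now: state=B, head=-1, tape[-3..1]=01010 (head:   ^)
Step 2: in state B at pos -1, read 0 -> (B,0)->write 0,move R,goto D. Now: state=D, head=0, tape[-3..1]=01010 (head:    ^)
Step 3: in state D at pos 0, read 1 -> (D,1)->write 1,move R,goto D. Now: state=D, head=1, tape[-3..2]=010100 (head:     ^)
Step 4: in state D at pos 1, read 0 -> (D,0)->write 1,move R,goto A. Now: state=A, head=2, tape[-3..3]=0101100 (head:      ^)
Step 5: in state A at pos 2, read 0 -> (A,0)->write 1,move L,goto B. Now: state=B, head=1, tape[-3..3]=0101110 (head:     ^)
Step 6: in state B at pos 1, read 1 -> (B,1)->write 0,move L,goto C. Now: state=C, head=0, tape[-3..3]=0101010 (head:    ^)
Step 7: in state C at pos 0, read 1 -> (C,1)->write 1,move L,goto B. Now: state=B, head=-1, tape[-3..3]=0101010 (head:   ^)
Step 8: in state B at pos -1, read 0 -> (B,0)->write 0,move R,goto D. Now: state=D, head=0, tape[-3..3]=0101010 (head:    ^)
Cells containing 1 after step 8: {-2, 0, 2} -> 3 cell(s)

Answer: 3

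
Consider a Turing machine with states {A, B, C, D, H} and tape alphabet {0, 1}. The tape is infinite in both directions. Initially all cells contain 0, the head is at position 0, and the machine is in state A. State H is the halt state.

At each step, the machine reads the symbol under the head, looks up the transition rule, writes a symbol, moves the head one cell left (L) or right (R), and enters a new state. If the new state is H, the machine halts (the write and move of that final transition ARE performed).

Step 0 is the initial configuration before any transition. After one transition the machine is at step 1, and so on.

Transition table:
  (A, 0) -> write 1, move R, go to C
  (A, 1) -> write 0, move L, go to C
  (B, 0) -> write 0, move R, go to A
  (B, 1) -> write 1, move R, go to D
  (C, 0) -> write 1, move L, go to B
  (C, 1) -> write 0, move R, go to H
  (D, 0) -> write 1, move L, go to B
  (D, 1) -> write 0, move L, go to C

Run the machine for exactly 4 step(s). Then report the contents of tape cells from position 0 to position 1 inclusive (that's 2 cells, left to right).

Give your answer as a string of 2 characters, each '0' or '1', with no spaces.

Step 1: in state A at pos 0, read 0 -> (A,0)->write 1,move R,goto C. Now: state=C, head=1, tape[-1..2]=0100 (head:   ^)
Step 2: in state C at pos 1, read 0 -> (C,0)->write 1,move L,goto B. Now: state=B, head=0, tape[-1..2]=0110 (head:  ^)
Step 3: in state B at pos 0, read 1 -> (B,1)->write 1,move R,goto D. Now: state=D, head=1, tape[-1..2]=0110 (head:   ^)
Step 4: in state D at pos 1, read 1 -> (D,1)->write 0,move L,goto C. Now: state=C, head=0, tape[-1..2]=0100 (head:  ^)

Answer: 10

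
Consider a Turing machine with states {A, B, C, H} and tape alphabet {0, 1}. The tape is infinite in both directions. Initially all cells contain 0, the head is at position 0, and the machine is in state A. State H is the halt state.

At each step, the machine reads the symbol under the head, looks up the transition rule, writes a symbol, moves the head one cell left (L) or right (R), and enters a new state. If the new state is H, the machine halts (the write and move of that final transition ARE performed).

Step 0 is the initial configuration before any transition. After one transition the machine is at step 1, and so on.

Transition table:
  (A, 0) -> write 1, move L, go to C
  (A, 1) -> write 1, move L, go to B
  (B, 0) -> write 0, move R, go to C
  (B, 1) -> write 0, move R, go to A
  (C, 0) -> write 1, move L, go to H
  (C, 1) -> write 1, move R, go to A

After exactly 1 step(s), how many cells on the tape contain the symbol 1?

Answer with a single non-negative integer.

Answer: 1

Derivation:
Step 1: in state A at pos 0, read 0 -> (A,0)->write 1,move L,goto C. Now: state=C, head=-1, tape[-2..1]=0010 (head:  ^)
Cells containing 1 after step 1: {0} -> 1 cell(s)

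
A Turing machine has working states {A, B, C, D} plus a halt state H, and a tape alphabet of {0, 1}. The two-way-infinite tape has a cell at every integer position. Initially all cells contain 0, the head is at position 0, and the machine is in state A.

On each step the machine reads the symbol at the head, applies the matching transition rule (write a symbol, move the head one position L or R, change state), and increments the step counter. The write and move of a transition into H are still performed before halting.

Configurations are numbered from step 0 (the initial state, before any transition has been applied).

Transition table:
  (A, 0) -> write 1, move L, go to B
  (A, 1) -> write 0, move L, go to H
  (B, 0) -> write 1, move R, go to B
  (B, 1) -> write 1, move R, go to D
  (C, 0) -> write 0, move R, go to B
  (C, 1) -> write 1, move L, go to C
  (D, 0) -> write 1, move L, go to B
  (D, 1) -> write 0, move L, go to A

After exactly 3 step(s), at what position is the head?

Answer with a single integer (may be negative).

Answer: 1

Derivation:
Step 1: in state A at pos 0, read 0 -> (A,0)->write 1,move L,goto B. Now: state=B, head=-1, tape[-2..1]=0010 (head:  ^)
Step 2: in state B at pos -1, read 0 -> (B,0)->write 1,move R,goto B. Now: state=B, head=0, tape[-2..1]=0110 (head:   ^)
Step 3: in state B at pos 0, read 1 -> (B,1)->write 1,move R,goto D. Now: state=D, head=1, tape[-2..2]=01100 (head:    ^)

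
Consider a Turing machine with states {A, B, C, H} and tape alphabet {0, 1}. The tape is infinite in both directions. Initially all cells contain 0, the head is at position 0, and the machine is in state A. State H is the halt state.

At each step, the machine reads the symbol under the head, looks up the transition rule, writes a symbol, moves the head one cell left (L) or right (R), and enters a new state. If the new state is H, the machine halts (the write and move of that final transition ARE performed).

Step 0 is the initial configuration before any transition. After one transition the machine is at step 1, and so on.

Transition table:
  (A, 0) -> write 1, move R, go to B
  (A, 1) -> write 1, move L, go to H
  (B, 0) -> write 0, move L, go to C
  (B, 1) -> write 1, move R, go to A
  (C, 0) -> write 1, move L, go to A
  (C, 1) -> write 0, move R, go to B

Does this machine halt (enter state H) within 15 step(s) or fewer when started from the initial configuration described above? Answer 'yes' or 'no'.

Answer: yes

Derivation:
Step 1: in state A at pos 0, read 0 -> (A,0)->write 1,move R,goto B. Now: state=B, head=1, tape[-1..2]=0100 (head:   ^)
Step 2: in state B at pos 1, read 0 -> (B,0)->write 0,move L,goto C. Now: state=C, head=0, tape[-1..2]=0100 (head:  ^)
Step 3: in state C at pos 0, read 1 -> (C,1)->write 0,move R,goto B. Now: state=B, head=1, tape[-1..2]=0000 (head:   ^)
Step 4: in state B at pos 1, read 0 -> (B,0)->write 0,move L,goto C. Now: state=C, head=0, tape[-1..2]=0000 (head:  ^)
Step 5: in state C at pos 0, read 0 -> (C,0)->write 1,move L,goto A. Now: state=A, head=-1, tape[-2..2]=00100 (head:  ^)
Step 6: in state A at pos -1, read 0 -> (A,0)->write 1,move R,goto B. Now: state=B, head=0, tape[-2..2]=01100 (head:   ^)
Step 7: in state B at pos 0, read 1 -> (B,1)->write 1,move R,goto A. Now: state=A, head=1, tape[-2..2]=01100 (head:    ^)
Step 8: in state A at pos 1, read 0 -> (A,0)->write 1,move R,goto B. Now: state=B, head=2, tape[-2..3]=011100 (head:     ^)
Step 9: in state B at pos 2, read 0 -> (B,0)->write 0,move L,goto C. Now: state=C, head=1, tape[-2..3]=011100 (head:    ^)
Step 10: in state C at pos 1, read 1 -> (C,1)->write 0,move R,goto B. Now: state=B, head=2, tape[-2..3]=011000 (head:     ^)
Step 11: in state B at pos 2, read 0 -> (B,0)->write 0,move L,goto C. Now: state=C, head=1, tape[-2..3]=011000 (head:    ^)
Step 12: in state C at pos 1, read 0 -> (C,0)->write 1,move L,goto A. Now: state=A, head=0, tape[-2..3]=011100 (head:   ^)
Step 13: in state A at pos 0, read 1 -> (A,1)->write 1,move L,goto H. Now: state=H, head=-1, tape[-2..3]=011100 (head:  ^)
State H reached at step 13; 13 <= 15 -> yes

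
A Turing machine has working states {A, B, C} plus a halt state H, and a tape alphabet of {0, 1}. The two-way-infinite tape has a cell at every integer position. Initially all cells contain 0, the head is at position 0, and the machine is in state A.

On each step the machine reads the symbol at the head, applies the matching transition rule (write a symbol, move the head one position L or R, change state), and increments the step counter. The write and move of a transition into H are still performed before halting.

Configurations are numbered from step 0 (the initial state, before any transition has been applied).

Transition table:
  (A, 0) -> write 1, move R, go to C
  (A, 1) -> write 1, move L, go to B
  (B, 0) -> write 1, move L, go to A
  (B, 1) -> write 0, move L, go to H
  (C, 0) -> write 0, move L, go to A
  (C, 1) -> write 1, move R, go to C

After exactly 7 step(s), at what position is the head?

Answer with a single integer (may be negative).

Answer: 1

Derivation:
Step 1: in state A at pos 0, read 0 -> (A,0)->write 1,move R,goto C. Now: state=C, head=1, tape[-1..2]=0100 (head:   ^)
Step 2: in state C at pos 1, read 0 -> (C,0)->write 0,move L,goto A. Now: state=A, head=0, tape[-1..2]=0100 (head:  ^)
Step 3: in state A at pos 0, read 1 -> (A,1)->write 1,move L,goto B. Now: state=B, head=-1, tape[-2..2]=00100 (head:  ^)
Step 4: in state B at pos -1, read 0 -> (B,0)->write 1,move L,goto A. Now: state=A, head=-2, tape[-3..2]=001100 (head:  ^)
Step 5: in state A at pos -2, read 0 -> (A,0)->write 1,move R,goto C. Now: state=C, head=-1, tape[-3..2]=011100 (head:   ^)
Step 6: in state C at pos -1, read 1 -> (C,1)->write 1,move R,goto C. Now: state=C, head=0, tape[-3..2]=011100 (head:    ^)
Step 7: in state C at pos 0, read 1 -> (C,1)->write 1,move R,goto C. Now: state=C, head=1, tape[-3..2]=011100 (head:     ^)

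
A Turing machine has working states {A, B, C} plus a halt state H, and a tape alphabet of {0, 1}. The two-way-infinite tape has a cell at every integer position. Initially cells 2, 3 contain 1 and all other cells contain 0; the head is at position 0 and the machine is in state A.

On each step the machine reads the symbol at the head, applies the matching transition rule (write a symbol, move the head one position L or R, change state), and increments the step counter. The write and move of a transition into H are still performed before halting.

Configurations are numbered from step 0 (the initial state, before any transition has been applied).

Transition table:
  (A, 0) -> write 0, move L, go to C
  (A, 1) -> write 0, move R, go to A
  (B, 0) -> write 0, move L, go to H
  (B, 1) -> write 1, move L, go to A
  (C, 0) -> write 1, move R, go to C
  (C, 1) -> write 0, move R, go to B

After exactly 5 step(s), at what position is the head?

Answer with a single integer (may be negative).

Step 1: in state A at pos 0, read 0 -> (A,0)->write 0,move L,goto C. Now: state=C, head=-1, tape[-2..4]=0000110 (head:  ^)
Step 2: in state C at pos -1, read 0 -> (C,0)->write 1,move R,goto C. Now: state=C, head=0, tape[-2..4]=0100110 (head:   ^)
Step 3: in state C at pos 0, read 0 -> (C,0)->write 1,move R,goto C. Now: state=C, head=1, tape[-2..4]=0110110 (head:    ^)
Step 4: in state C at pos 1, read 0 -> (C,0)->write 1,move R,goto C. Now: state=C, head=2, tape[-2..4]=0111110 (head:     ^)
Step 5: in state C at pos 2, read 1 -> (C,1)->write 0,move R,goto B. Now: state=B, head=3, tape[-2..4]=0111010 (head:      ^)

Answer: 3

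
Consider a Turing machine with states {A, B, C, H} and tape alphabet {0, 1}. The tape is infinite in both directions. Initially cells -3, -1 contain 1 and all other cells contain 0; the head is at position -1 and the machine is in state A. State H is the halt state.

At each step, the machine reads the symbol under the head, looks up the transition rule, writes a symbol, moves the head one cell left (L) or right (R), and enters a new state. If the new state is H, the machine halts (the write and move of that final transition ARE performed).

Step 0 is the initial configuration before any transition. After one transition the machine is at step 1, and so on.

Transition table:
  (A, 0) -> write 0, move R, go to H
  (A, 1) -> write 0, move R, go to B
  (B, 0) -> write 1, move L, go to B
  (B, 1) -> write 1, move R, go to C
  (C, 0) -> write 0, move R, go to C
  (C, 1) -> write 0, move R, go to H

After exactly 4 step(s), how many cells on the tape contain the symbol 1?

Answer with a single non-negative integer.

Answer: 4

Derivation:
Step 1: in state A at pos -1, read 1 -> (A,1)->write 0,move R,goto B. Now: state=B, head=0, tape[-4..1]=010000 (head:     ^)
Step 2: in state B at pos 0, read 0 -> (B,0)->write 1,move L,goto B. Now: state=B, head=-1, tape[-4..1]=010010 (head:    ^)
Step 3: in state B at pos -1, read 0 -> (B,0)->write 1,move L,goto B. Now: state=B, head=-2, tape[-4..1]=010110 (head:   ^)
Step 4: in state B at pos -2, read 0 -> (B,0)->write 1,move L,goto B. Now: state=B, head=-3, tape[-4..1]=011110 (head:  ^)
Cells containing 1 after step 4: {-3, -2, -1, 0} -> 4 cell(s)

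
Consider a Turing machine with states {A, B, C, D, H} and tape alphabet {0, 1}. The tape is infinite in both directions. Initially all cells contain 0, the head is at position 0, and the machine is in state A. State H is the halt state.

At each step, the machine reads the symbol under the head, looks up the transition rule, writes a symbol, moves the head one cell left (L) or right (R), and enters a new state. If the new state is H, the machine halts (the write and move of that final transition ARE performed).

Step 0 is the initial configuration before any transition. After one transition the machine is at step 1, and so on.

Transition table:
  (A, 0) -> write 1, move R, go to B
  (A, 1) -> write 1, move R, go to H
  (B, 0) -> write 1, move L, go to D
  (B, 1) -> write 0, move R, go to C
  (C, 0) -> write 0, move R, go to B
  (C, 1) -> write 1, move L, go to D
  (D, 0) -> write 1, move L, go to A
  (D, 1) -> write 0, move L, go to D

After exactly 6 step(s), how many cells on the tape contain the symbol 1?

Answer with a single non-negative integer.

Answer: 2

Derivation:
Step 1: in state A at pos 0, read 0 -> (A,0)->write 1,move R,goto B. Now: state=B, head=1, tape[-1..2]=0100 (head:   ^)
Step 2: in state B at pos 1, read 0 -> (B,0)->write 1,move L,goto D. Now: state=D, head=0, tape[-1..2]=0110 (head:  ^)
Step 3: in state D at pos 0, read 1 -> (D,1)->write 0,move L,goto D. Now: state=D, head=-1, tape[-2..2]=00010 (head:  ^)
Step 4: in state D at pos -1, read 0 -> (D,0)->write 1,move L,goto A. Now: state=A, head=-2, tape[-3..2]=001010 (head:  ^)
Step 5: in state A at pos -2, read 0 -> (A,0)->write 1,move R,goto B. Now: state=B, head=-1, tape[-3..2]=011010 (head:   ^)
Step 6: in state B at pos -1, read 1 -> (B,1)->write 0,move R,goto C. Now: state=C, head=0, tape[-3..2]=010010 (head:    ^)
Cells containing 1 after step 6: {-2, 1} -> 2 cell(s)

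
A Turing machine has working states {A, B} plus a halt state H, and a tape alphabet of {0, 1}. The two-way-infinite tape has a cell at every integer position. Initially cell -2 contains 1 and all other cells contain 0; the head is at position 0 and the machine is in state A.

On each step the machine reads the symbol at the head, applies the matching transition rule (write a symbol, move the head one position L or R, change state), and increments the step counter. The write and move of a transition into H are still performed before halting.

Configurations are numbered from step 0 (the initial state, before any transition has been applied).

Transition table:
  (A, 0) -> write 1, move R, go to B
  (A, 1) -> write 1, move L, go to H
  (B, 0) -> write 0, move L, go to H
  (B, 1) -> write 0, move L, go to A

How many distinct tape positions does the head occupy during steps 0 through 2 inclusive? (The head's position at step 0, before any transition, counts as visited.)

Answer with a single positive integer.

Step 1: in state A at pos 0, read 0 -> (A,0)->write 1,move R,goto B. Now: state=B, head=1, tape[-3..2]=010100 (head:     ^)
Step 2: in state B at pos 1, read 0 -> (B,0)->write 0,move L,goto H. Now: state=H, head=0, tape[-3..2]=010100 (head:    ^)
Head positions at steps 0..2: starting at 0, distinct positions visited = {0, 1} -> 2 position(s)

Answer: 2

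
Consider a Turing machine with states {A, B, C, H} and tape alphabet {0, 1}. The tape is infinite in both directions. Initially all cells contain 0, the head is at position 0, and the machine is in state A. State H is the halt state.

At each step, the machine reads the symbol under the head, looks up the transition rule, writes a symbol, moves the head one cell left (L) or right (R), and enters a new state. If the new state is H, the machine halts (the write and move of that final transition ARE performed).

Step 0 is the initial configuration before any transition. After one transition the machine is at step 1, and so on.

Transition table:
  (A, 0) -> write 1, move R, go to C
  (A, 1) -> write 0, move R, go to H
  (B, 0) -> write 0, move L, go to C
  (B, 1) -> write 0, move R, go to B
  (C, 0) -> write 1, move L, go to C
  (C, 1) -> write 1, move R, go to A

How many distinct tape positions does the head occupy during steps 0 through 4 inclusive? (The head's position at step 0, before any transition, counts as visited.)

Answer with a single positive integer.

Answer: 3

Derivation:
Step 1: in state A at pos 0, read 0 -> (A,0)->write 1,move R,goto C. Now: state=C, head=1, tape[-1..2]=0100 (head:   ^)
Step 2: in state C at pos 1, read 0 -> (C,0)->write 1,move L,goto C. Now: state=C, head=0, tape[-1..2]=0110 (head:  ^)
Step 3: in state C at pos 0, read 1 -> (C,1)->write 1,move R,goto A. Now: state=A, head=1, tape[-1..2]=0110 (head:   ^)
Step 4: in state A at pos 1, read 1 -> (A,1)->write 0,move R,goto H. Now: state=H, head=2, tape[-1..3]=01000 (head:    ^)
Head positions at steps 0..4: starting at 0, distinct positions visited = {0, 1, 2} -> 3 position(s)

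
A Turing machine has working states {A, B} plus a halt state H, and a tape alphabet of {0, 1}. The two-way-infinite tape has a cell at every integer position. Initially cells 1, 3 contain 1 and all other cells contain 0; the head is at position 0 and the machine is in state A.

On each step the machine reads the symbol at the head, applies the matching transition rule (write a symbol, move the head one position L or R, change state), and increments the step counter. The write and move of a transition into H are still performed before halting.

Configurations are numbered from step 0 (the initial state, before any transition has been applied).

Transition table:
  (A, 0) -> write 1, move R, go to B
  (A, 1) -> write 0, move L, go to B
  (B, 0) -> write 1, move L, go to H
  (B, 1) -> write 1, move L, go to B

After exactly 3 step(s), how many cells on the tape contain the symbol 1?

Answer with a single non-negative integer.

Step 1: in state A at pos 0, read 0 -> (A,0)->write 1,move R,goto B. Now: state=B, head=1, tape[-1..4]=011010 (head:   ^)
Step 2: in state B at pos 1, read 1 -> (B,1)->write 1,move L,goto B. Now: state=B, head=0, tape[-1..4]=011010 (head:  ^)
Step 3: in state B at pos 0, read 1 -> (B,1)->write 1,move L,goto B. Now: state=B, head=-1, tape[-2..4]=0011010 (head:  ^)
Cells containing 1 after step 3: {0, 1, 3} -> 3 cell(s)

Answer: 3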